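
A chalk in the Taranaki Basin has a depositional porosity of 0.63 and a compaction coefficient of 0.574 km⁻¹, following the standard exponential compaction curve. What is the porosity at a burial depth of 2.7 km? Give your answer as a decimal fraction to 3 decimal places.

n = n₀·exp(−k·d) = 0.63 × exp(−0.574 × 2.7) = 0.63 × exp(−1.55)
  = 0.63 × 0.2123 = 0.1337

0.134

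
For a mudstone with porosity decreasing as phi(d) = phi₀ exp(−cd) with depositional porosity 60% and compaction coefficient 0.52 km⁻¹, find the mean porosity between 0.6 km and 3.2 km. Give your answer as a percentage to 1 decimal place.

⟨phi⟩ = (1/(d₂−d₁)) ∫ phi₀ e^(−cd) dd = phi₀·(e^(−c·d₁) − e^(−c·d₂)) / (c·(d₂−d₁))
e^(−0.52×0.6) = 0.7320; e^(−0.52×3.2) = 0.1894
⟨phi⟩ = 0.6 × (0.7320 − 0.1894) / (0.52 × 2.6) = 0.6 × 0.4013 = 0.2408

24.1%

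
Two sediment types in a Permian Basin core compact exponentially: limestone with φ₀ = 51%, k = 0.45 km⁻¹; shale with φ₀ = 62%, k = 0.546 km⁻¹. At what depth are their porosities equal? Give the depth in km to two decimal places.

2.03 km

Set φ₀ₐ e^(−kₐz) = φ₀ᵦ e^(−kᵦz) ⇒ ln(φ₀ₐ/φ₀ᵦ) = (kₐ − kᵦ)·z
z = ln(0.51/0.62) / (0.45 − 0.546) = -0.1953 / -0.096 = 2.034 km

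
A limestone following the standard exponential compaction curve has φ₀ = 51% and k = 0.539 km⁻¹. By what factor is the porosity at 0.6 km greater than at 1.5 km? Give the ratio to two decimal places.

φ(z₁)/φ(z₂) = e^(−k·z₁)/e^(−k·z₂) = e^{k(z₂−z₁)}
= exp(0.539 × 0.9) = exp(0.4851) = 1.6243

1.62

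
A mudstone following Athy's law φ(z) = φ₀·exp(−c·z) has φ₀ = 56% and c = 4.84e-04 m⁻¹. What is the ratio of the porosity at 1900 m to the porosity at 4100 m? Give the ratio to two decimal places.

Working in km (1 km = 1000 m; c in km⁻¹ = c in m⁻¹ × 1000):
φ(z₁)/φ(z₂) = e^(−c·z₁)/e^(−c·z₂) = e^{c(z₂−z₁)}
= exp(0.484 × 2.2) = exp(1.065) = 2.9003

2.90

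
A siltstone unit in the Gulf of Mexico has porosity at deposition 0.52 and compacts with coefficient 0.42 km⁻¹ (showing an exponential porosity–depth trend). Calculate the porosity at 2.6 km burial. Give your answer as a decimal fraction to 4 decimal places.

n = n₀·exp(−β·Z) = 0.52 × exp(−0.42 × 2.6) = 0.52 × exp(−1.092)
  = 0.52 × 0.3355 = 0.1745

0.1745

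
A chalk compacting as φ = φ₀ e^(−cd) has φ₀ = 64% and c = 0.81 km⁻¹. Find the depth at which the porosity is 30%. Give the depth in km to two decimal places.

Invert Athy's law: d = ln(φ₀/φ) / c
d = ln(0.64/0.3) / 0.81 = ln(2.133) / 0.81 = 0.7577 / 0.81 = 0.935 km

0.94 km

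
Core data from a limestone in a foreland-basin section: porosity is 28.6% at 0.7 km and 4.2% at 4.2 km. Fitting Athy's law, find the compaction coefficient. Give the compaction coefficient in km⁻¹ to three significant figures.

Athy: n(d) = n₀ e^(−βd) ⇒ n₁/n₂ = e^{β(d₂−d₁)} ⇒ β = ln(n₁/n₂)/(d₂−d₁)
β = ln(0.286/0.042) / (4.2 − 0.7) = ln(6.81) / 3.5 = 1.9183 / 3.5 = 0.5481 km⁻¹

0.548 km⁻¹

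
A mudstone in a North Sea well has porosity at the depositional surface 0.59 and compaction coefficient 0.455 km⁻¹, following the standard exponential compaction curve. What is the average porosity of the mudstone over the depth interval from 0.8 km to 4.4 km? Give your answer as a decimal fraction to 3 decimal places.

⟨n⟩ = (1/(z₂−z₁)) ∫ n₀ e^(−kz) dz = n₀·(e^(−k·z₁) − e^(−k·z₂)) / (k·(z₂−z₁))
e^(−0.455×0.8) = 0.6949; e^(−0.455×4.4) = 0.1351
⟨n⟩ = 0.59 × (0.6949 − 0.1351) / (0.455 × 3.6) = 0.59 × 0.3418 = 0.2016

0.202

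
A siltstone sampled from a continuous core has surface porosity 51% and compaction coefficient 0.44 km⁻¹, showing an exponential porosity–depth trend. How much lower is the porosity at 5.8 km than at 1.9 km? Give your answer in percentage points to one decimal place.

18.1 percentage points

φ(1.9) = 0.51·e^(−0.44×1.9) = 0.2211
φ(5.8) = 0.51·e^(−0.44×5.8) = 0.0397
Δφ = 0.2211 − 0.0397 = 0.1813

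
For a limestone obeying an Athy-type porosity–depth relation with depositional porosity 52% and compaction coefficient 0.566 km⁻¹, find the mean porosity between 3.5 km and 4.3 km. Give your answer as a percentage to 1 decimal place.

5.8%

⟨phi⟩ = (1/(Z₂−Z₁)) ∫ phi₀ e^(−βZ) dZ = phi₀·(e^(−β·Z₁) − e^(−β·Z₂)) / (β·(Z₂−Z₁))
e^(−0.566×3.5) = 0.1379; e^(−0.566×4.3) = 0.0877
⟨phi⟩ = 0.52 × (0.1379 − 0.0877) / (0.566 × 0.8) = 0.52 × 0.1109 = 0.0577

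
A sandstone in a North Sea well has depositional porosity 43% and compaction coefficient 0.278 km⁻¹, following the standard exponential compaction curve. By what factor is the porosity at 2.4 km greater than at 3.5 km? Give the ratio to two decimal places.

phi(Z₁)/phi(Z₂) = e^(−β·Z₁)/e^(−β·Z₂) = e^{β(Z₂−Z₁)}
= exp(0.278 × 1.1) = exp(0.3058) = 1.3577

1.36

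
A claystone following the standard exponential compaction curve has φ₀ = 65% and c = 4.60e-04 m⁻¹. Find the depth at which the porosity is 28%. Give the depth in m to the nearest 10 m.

Working in km (1 km = 1000 m; c in km⁻¹ = c in m⁻¹ × 1000):
Invert Athy's law: z = ln(φ₀/φ) / c
z = ln(0.65/0.28) / 0.46 = ln(2.321) / 0.46 = 0.8422 / 0.46 = 1.831 km

1830 m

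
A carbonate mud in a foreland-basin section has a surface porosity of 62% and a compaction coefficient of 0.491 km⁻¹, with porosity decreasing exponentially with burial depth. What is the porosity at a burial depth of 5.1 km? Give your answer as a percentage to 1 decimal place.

5.1%

n = n₀·exp(−k·Z) = 0.62 × exp(−0.491 × 5.1) = 0.62 × exp(−2.504)
  = 0.62 × 0.0817 = 0.0507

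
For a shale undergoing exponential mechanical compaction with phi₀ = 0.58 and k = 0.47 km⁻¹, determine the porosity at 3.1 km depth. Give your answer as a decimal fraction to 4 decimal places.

0.1351

phi = phi₀·exp(−k·d) = 0.58 × exp(−0.47 × 3.1) = 0.58 × exp(−1.457)
  = 0.58 × 0.2329 = 0.1351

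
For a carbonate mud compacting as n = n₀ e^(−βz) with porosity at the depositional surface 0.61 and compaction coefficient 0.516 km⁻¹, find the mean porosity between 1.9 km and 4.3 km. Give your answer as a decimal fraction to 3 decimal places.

0.131

⟨n⟩ = (1/(z₂−z₁)) ∫ n₀ e^(−βz) dz = n₀·(e^(−β·z₁) − e^(−β·z₂)) / (β·(z₂−z₁))
e^(−0.516×1.9) = 0.3752; e^(−0.516×4.3) = 0.1087
⟨n⟩ = 0.61 × (0.3752 − 0.1087) / (0.516 × 2.4) = 0.61 × 0.2151 = 0.1312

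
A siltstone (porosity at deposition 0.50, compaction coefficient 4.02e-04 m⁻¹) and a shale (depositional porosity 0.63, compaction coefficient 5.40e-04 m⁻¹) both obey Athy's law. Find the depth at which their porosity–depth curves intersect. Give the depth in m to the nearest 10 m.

1670 m

Working in km (1 km = 1000 m; k in km⁻¹ = k in m⁻¹ × 1000):
Set n₀ₐ e^(−kₐZ) = n₀ᵦ e^(−kᵦZ) ⇒ ln(n₀ₐ/n₀ᵦ) = (kₐ − kᵦ)·Z
Z = ln(0.5/0.63) / (0.402 − 0.54) = -0.2311 / -0.138 = 1.675 km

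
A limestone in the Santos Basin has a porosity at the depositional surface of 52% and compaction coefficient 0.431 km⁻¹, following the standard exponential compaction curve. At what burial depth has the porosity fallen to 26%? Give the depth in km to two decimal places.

Invert Athy's law: z = ln(n₀/n) / c
z = ln(0.52/0.26) / 0.431 = ln(2) / 0.431 = 0.6931 / 0.431 = 1.608 km

1.61 km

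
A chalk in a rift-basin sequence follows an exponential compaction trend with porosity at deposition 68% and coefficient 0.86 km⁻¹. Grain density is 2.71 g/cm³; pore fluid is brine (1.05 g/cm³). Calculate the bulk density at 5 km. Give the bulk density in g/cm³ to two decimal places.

2.69 g/cm³

Porosity at depth: n = 0.68·exp(−0.86×5) = 0.68×0.0136 = 0.0092
Bulk density: ρ_b = (1−n)ρ_g + n·ρ_f = 0.9908×2.71 + 0.0092×1.05
       = 2.685 + 0.010 = 2.695 g/cm³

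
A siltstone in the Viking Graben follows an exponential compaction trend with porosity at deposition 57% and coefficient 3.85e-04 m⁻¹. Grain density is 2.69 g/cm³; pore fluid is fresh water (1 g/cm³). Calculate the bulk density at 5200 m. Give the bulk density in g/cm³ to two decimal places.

2.56 g/cm³

Working in km (1 km = 1000 m; β in km⁻¹ = β in m⁻¹ × 1000):
Porosity at depth: φ = 0.57·exp(−0.385×5.2) = 0.57×0.1351 = 0.0770
Bulk density: ρ_b = (1−φ)ρ_g + φ·ρ_f = 0.9230×2.69 + 0.0770×1
       = 2.483 + 0.077 = 2.560 g/cm³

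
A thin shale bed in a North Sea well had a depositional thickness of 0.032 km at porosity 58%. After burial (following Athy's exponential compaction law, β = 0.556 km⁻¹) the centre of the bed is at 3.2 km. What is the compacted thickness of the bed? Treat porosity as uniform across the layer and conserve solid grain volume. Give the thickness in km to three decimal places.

0.015 km

Porosity at 3.2 km: n = 0.58·exp(−0.556×3.2) = 0.0979
Solid-volume conservation: h(1−n) = h₀(1−n₀) ⇒ h = h₀·(1−n₀)/(1−n)
h = 0.032 × (1 − 0.58)/(1 − 0.0979) = 0.032 × 0.4656 = 0.0149 km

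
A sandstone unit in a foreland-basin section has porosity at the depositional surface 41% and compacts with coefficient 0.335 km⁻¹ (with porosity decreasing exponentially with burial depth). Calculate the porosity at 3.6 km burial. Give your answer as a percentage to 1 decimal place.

n = n₀·exp(−k·d) = 0.41 × exp(−0.335 × 3.6) = 0.41 × exp(−1.206)
  = 0.41 × 0.2994 = 0.1228

12.3%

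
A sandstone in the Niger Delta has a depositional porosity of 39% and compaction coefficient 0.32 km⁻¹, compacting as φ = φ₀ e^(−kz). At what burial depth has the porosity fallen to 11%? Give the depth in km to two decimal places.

3.96 km

Invert Athy's law: z = ln(φ₀/φ) / k
z = ln(0.39/0.11) / 0.32 = ln(3.545) / 0.32 = 1.2657 / 0.32 = 3.955 km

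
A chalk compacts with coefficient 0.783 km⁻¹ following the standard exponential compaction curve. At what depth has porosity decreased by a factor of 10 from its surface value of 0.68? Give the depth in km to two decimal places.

phi/phi₀ = 1/10 ⇒ exp(−c·Z) = 1/10 ⇒ Z = ln(10) / c
Z = 2.3026 / 0.783 = 2.941 km

2.94 km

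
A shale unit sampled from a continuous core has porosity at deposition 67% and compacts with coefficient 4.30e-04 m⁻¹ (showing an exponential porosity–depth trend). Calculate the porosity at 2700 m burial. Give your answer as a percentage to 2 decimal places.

Working in km (1 km = 1000 m; k in km⁻¹ = k in m⁻¹ × 1000):
phi = phi₀·exp(−k·d) = 0.67 × exp(−0.43 × 2.7) = 0.67 × exp(−1.161)
  = 0.67 × 0.3132 = 0.2098

20.98%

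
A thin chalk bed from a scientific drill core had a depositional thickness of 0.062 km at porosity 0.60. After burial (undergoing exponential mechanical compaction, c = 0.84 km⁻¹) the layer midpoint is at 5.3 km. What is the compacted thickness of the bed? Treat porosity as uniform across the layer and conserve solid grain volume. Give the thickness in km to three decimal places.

Porosity at 5.3 km: n = 0.6·exp(−0.84×5.3) = 0.0070
Solid-volume conservation: h(1−n) = h₀(1−n₀) ⇒ h = h₀·(1−n₀)/(1−n)
h = 0.062 × (1 − 0.6)/(1 − 0.0070) = 0.062 × 0.4028 = 0.0250 km

0.025 km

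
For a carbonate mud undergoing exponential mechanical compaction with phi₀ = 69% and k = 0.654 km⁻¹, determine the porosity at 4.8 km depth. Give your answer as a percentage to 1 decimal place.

phi = phi₀·exp(−k·Z) = 0.69 × exp(−0.654 × 4.8) = 0.69 × exp(−3.139)
  = 0.69 × 0.0433 = 0.0299

3.0%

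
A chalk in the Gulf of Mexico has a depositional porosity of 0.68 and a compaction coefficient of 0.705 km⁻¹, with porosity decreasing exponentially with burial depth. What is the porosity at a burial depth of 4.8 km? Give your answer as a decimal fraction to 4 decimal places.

0.0231

phi = phi₀·exp(−β·Z) = 0.68 × exp(−0.705 × 4.8) = 0.68 × exp(−3.384)
  = 0.68 × 0.0339 = 0.0231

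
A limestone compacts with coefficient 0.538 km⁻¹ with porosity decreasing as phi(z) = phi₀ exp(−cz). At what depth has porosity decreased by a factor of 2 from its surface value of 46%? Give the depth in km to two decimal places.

1.29 km

phi/phi₀ = 1/2 ⇒ exp(−c·z) = 1/2 ⇒ z = ln(2) / c
z = 0.6931 / 0.538 = 1.288 km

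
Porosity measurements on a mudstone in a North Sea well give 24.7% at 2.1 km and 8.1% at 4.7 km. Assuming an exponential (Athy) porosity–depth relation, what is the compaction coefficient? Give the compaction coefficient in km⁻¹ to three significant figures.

0.429 km⁻¹

Athy: φ(d) = φ₀ e^(−βd) ⇒ φ₁/φ₂ = e^{β(d₂−d₁)} ⇒ β = ln(φ₁/φ₂)/(d₂−d₁)
β = ln(0.247/0.081) / (4.7 − 2.1) = ln(3.049) / 2.6 = 1.1149 / 2.6 = 0.4288 km⁻¹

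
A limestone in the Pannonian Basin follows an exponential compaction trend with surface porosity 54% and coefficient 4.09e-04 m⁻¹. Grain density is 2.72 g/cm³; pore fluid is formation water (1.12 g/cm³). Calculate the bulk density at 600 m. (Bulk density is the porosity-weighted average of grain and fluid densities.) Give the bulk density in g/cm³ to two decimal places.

2.04 g/cm³

Working in km (1 km = 1000 m; k in km⁻¹ = k in m⁻¹ × 1000):
Porosity at depth: phi = 0.54·exp(−0.409×0.6) = 0.54×0.7824 = 0.4225
Bulk density: ρ_b = (1−phi)ρ_g + phi·ρ_f = 0.5775×2.72 + 0.4225×1.12
       = 1.571 + 0.473 = 2.044 g/cm³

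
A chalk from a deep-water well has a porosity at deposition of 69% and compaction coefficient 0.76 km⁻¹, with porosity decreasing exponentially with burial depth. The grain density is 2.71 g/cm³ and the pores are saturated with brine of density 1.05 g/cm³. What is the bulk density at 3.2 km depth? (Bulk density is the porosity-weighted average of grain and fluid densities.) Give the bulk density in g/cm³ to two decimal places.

2.61 g/cm³

Porosity at depth: phi = 0.69·exp(−0.76×3.2) = 0.69×0.0879 = 0.0606
Bulk density: ρ_b = (1−phi)ρ_g + phi·ρ_f = 0.9394×2.71 + 0.0606×1.05
       = 2.546 + 0.064 = 2.609 g/cm³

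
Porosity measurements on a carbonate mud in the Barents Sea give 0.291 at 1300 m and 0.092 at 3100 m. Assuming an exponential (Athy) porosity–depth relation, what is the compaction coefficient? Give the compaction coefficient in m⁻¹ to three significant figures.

0.000640 m⁻¹

Working in km (1 km = 1000 m; k in km⁻¹ = k in m⁻¹ × 1000):
Athy: n(d) = n₀ e^(−kd) ⇒ n₁/n₂ = e^{k(d₂−d₁)} ⇒ k = ln(n₁/n₂)/(d₂−d₁)
k = ln(0.291/0.092) / (3.1 − 1.3) = ln(3.163) / 1.8 = 1.1515 / 1.8 = 0.6397 km⁻¹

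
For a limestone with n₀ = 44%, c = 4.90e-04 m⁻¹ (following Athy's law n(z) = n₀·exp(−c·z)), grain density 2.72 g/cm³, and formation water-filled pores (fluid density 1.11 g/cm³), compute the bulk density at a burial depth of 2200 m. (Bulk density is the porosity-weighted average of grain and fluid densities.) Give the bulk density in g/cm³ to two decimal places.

2.48 g/cm³

Working in km (1 km = 1000 m; c in km⁻¹ = c in m⁻¹ × 1000):
Porosity at depth: n = 0.44·exp(−0.49×2.2) = 0.44×0.3403 = 0.1497
Bulk density: ρ_b = (1−n)ρ_g + n·ρ_f = 0.8503×2.72 + 0.1497×1.11
       = 2.313 + 0.166 = 2.479 g/cm³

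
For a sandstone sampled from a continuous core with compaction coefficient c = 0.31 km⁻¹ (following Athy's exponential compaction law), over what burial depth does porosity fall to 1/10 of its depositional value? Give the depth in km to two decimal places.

7.43 km

n/n₀ = 1/10 ⇒ exp(−c·z) = 1/10 ⇒ z = ln(10) / c
z = 2.3026 / 0.31 = 7.428 km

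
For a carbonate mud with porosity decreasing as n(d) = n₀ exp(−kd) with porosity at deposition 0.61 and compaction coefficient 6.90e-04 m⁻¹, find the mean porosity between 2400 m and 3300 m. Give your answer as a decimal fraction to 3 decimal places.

Working in km (1 km = 1000 m; k in km⁻¹ = k in m⁻¹ × 1000):
⟨n⟩ = (1/(d₂−d₁)) ∫ n₀ e^(−kd) dd = n₀·(e^(−k·d₁) − e^(−k·d₂)) / (k·(d₂−d₁))
e^(−0.69×2.4) = 0.1909; e^(−0.69×3.3) = 0.1026
⟨n⟩ = 0.61 × (0.1909 − 0.1026) / (0.69 × 0.9) = 0.61 × 0.1422 = 0.0867

0.087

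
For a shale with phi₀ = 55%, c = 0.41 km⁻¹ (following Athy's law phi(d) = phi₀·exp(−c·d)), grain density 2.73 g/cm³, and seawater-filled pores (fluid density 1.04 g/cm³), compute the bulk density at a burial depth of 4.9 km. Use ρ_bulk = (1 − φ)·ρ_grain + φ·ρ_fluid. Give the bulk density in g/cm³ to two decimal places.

2.61 g/cm³

Porosity at depth: phi = 0.55·exp(−0.41×4.9) = 0.55×0.1341 = 0.0738
Bulk density: ρ_b = (1−phi)ρ_g + phi·ρ_f = 0.9262×2.73 + 0.0738×1.04
       = 2.529 + 0.077 = 2.605 g/cm³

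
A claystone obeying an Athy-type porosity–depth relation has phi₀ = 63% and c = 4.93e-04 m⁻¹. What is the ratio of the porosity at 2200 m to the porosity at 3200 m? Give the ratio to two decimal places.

1.64

Working in km (1 km = 1000 m; c in km⁻¹ = c in m⁻¹ × 1000):
phi(d₁)/phi(d₂) = e^(−c·d₁)/e^(−c·d₂) = e^{c(d₂−d₁)}
= exp(0.493 × 1) = exp(0.493) = 1.6372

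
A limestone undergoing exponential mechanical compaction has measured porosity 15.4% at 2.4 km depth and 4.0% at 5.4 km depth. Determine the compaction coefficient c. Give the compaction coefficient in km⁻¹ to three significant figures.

0.449 km⁻¹

Athy: φ(d) = φ₀ e^(−cd) ⇒ φ₁/φ₂ = e^{c(d₂−d₁)} ⇒ c = ln(φ₁/φ₂)/(d₂−d₁)
c = ln(0.154/0.04) / (5.4 − 2.4) = ln(3.85) / 3 = 1.3481 / 3 = 0.4494 km⁻¹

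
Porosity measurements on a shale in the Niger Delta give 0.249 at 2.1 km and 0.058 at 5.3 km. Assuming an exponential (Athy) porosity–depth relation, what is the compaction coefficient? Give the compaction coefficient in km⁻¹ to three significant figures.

0.455 km⁻¹

Athy: phi(d) = phi₀ e^(−βd) ⇒ phi₁/phi₂ = e^{β(d₂−d₁)} ⇒ β = ln(phi₁/phi₂)/(d₂−d₁)
β = ln(0.249/0.058) / (5.3 − 2.1) = ln(4.293) / 3.2 = 1.4570 / 3.2 = 0.4553 km⁻¹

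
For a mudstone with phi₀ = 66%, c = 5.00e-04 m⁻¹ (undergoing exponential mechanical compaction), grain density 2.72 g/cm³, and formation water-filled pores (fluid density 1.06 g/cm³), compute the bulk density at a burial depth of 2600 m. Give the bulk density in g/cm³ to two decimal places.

Working in km (1 km = 1000 m; c in km⁻¹ = c in m⁻¹ × 1000):
Porosity at depth: phi = 0.66·exp(−0.5×2.6) = 0.66×0.2725 = 0.1799
Bulk density: ρ_b = (1−phi)ρ_g + phi·ρ_f = 0.8201×2.72 + 0.1799×1.06
       = 2.231 + 0.191 = 2.421 g/cm³

2.42 g/cm³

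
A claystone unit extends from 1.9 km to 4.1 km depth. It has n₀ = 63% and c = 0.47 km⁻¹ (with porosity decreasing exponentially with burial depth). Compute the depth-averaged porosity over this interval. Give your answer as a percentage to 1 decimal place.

16.1%

⟨n⟩ = (1/(d₂−d₁)) ∫ n₀ e^(−cd) dd = n₀·(e^(−c·d₁) − e^(−c·d₂)) / (c·(d₂−d₁))
e^(−0.47×1.9) = 0.4094; e^(−0.47×4.1) = 0.1456
⟨n⟩ = 0.63 × (0.4094 − 0.1456) / (0.47 × 2.2) = 0.63 × 0.2552 = 0.1608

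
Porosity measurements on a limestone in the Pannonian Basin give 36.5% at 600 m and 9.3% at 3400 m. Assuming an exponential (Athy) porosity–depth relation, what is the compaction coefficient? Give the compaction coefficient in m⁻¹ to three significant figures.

0.000488 m⁻¹

Working in km (1 km = 1000 m; c in km⁻¹ = c in m⁻¹ × 1000):
Athy: φ(Z) = φ₀ e^(−cZ) ⇒ φ₁/φ₂ = e^{c(Z₂−Z₁)} ⇒ c = ln(φ₁/φ₂)/(Z₂−Z₁)
c = ln(0.365/0.093) / (3.4 − 0.6) = ln(3.925) / 2.8 = 1.3673 / 2.8 = 0.4883 km⁻¹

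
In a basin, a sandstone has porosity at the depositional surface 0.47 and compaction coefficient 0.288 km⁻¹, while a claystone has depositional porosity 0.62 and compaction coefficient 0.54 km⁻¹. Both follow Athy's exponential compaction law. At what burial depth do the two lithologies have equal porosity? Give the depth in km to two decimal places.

Set n₀ₐ e^(−kₐz) = n₀ᵦ e^(−kᵦz) ⇒ ln(n₀ₐ/n₀ᵦ) = (kₐ − kᵦ)·z
z = ln(0.47/0.62) / (0.288 − 0.54) = -0.2770 / -0.252 = 1.099 km

1.10 km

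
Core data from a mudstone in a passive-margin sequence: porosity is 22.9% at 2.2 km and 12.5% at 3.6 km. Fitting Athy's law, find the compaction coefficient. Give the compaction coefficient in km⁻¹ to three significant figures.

Athy: phi(z) = phi₀ e^(−βz) ⇒ phi₁/phi₂ = e^{β(z₂−z₁)} ⇒ β = ln(phi₁/phi₂)/(z₂−z₁)
β = ln(0.229/0.125) / (3.6 − 2.2) = ln(1.832) / 1.4 = 0.6054 / 1.4 = 0.4324 km⁻¹

0.432 km⁻¹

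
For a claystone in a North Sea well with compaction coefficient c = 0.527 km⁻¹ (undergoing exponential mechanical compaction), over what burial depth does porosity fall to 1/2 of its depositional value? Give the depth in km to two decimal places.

φ/φ₀ = 1/2 ⇒ exp(−c·d) = 1/2 ⇒ d = ln(2) / c
d = 0.6931 / 0.527 = 1.315 km

1.32 km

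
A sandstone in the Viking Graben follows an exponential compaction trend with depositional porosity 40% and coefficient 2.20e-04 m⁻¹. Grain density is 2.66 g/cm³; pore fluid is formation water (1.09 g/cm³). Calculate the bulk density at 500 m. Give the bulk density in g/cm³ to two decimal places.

2.10 g/cm³

Working in km (1 km = 1000 m; β in km⁻¹ = β in m⁻¹ × 1000):
Porosity at depth: phi = 0.4·exp(−0.22×0.5) = 0.4×0.8958 = 0.3583
Bulk density: ρ_b = (1−phi)ρ_g + phi·ρ_f = 0.6417×2.66 + 0.3583×1.09
       = 1.707 + 0.391 = 2.097 g/cm³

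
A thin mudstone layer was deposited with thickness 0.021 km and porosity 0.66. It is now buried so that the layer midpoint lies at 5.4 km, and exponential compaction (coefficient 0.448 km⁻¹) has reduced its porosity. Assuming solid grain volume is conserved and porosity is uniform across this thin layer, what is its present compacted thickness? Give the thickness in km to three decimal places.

Porosity at 5.4 km: n = 0.66·exp(−0.448×5.4) = 0.0587
Solid-volume conservation: h(1−n) = h₀(1−n₀) ⇒ h = h₀·(1−n₀)/(1−n)
h = 0.021 × (1 − 0.66)/(1 − 0.0587) = 0.021 × 0.3612 = 0.0076 km

0.008 km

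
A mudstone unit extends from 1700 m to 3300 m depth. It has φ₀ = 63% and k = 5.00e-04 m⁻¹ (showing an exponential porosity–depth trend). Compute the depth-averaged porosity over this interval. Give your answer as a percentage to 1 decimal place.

Working in km (1 km = 1000 m; k in km⁻¹ = k in m⁻¹ × 1000):
⟨φ⟩ = (1/(z₂−z₁)) ∫ φ₀ e^(−kz) dz = φ₀·(e^(−k·z₁) − e^(−k·z₂)) / (k·(z₂−z₁))
e^(−0.5×1.7) = 0.4274; e^(−0.5×3.3) = 0.1920
⟨φ⟩ = 0.63 × (0.4274 − 0.1920) / (0.5 × 1.6) = 0.63 × 0.2942 = 0.1853

18.5%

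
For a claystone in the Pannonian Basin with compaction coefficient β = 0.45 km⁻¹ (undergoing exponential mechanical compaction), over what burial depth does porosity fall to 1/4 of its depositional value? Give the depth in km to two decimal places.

φ/φ₀ = 1/4 ⇒ exp(−β·z) = 1/4 ⇒ z = ln(4) / β
z = 1.3863 / 0.45 = 3.081 km

3.08 km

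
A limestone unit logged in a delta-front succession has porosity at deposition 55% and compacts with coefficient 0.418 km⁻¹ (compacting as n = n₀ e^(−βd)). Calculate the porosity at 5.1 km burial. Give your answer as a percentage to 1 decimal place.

6.5%

n = n₀·exp(−β·d) = 0.55 × exp(−0.418 × 5.1) = 0.55 × exp(−2.132)
  = 0.55 × 0.1186 = 0.0652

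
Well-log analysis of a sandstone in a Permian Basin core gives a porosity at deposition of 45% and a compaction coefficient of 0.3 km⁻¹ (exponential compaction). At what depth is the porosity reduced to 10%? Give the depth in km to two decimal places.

Invert Athy's law: z = ln(φ₀/φ) / c
z = ln(0.45/0.1) / 0.3 = ln(4.5) / 0.3 = 1.5041 / 0.3 = 5.014 km

5.01 km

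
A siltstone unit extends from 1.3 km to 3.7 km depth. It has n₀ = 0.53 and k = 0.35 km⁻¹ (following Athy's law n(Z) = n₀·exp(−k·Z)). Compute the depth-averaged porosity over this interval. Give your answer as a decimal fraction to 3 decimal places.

⟨n⟩ = (1/(Z₂−Z₁)) ∫ n₀ e^(−kZ) dZ = n₀·(e^(−k·Z₁) − e^(−k·Z₂)) / (k·(Z₂−Z₁))
e^(−0.35×1.3) = 0.6344; e^(−0.35×3.7) = 0.2739
⟨n⟩ = 0.53 × (0.6344 − 0.2739) / (0.35 × 2.4) = 0.53 × 0.4292 = 0.2275

0.227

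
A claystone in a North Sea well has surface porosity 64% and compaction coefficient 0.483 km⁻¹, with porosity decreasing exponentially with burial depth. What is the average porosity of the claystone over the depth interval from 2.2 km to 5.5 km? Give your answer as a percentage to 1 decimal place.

⟨φ⟩ = (1/(z₂−z₁)) ∫ φ₀ e^(−βz) dz = φ₀·(e^(−β·z₁) − e^(−β·z₂)) / (β·(z₂−z₁))
e^(−0.483×2.2) = 0.3456; e^(−0.483×5.5) = 0.0702
⟨φ⟩ = 0.64 × (0.3456 − 0.0702) / (0.483 × 3.3) = 0.64 × 0.1728 = 0.1106

11.1%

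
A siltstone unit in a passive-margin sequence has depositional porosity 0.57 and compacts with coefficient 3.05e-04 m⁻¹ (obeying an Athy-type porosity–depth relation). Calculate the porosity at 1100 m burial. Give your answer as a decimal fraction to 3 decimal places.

0.408

Working in km (1 km = 1000 m; c in km⁻¹ = c in m⁻¹ × 1000):
phi = phi₀·exp(−c·d) = 0.57 × exp(−0.305 × 1.1) = 0.57 × exp(−0.3355)
  = 0.57 × 0.7150 = 0.4075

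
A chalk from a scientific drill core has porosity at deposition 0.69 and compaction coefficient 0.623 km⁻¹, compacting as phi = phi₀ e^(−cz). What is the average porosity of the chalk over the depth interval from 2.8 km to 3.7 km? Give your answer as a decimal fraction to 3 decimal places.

⟨phi⟩ = (1/(z₂−z₁)) ∫ phi₀ e^(−cz) dz = phi₀·(e^(−c·z₁) − e^(−c·z₂)) / (c·(z₂−z₁))
e^(−0.623×2.8) = 0.1747; e^(−0.623×3.7) = 0.0997
⟨phi⟩ = 0.69 × (0.1747 − 0.0997) / (0.623 × 0.9) = 0.69 × 0.1338 = 0.0923

0.092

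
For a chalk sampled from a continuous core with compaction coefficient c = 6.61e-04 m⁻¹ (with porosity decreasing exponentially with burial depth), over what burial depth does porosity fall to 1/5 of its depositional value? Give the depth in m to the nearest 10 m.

Working in km (1 km = 1000 m; c in km⁻¹ = c in m⁻¹ × 1000):
n/n₀ = 1/5 ⇒ exp(−c·d) = 1/5 ⇒ d = ln(5) / c
d = 1.6094 / 0.661 = 2.435 km

2430 m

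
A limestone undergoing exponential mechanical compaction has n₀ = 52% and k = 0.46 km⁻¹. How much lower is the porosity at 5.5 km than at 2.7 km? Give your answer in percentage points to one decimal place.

10.9 percentage points

n(2.7) = 0.52·e^(−0.46×2.7) = 0.1502
n(5.5) = 0.52·e^(−0.46×5.5) = 0.0414
Δn = 0.1502 − 0.0414 = 0.1088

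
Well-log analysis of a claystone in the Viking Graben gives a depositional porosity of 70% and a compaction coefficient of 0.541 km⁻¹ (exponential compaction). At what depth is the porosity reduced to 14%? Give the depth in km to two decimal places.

2.97 km

Invert Athy's law: z = ln(φ₀/φ) / c
z = ln(0.7/0.14) / 0.541 = ln(5) / 0.541 = 1.6094 / 0.541 = 2.975 km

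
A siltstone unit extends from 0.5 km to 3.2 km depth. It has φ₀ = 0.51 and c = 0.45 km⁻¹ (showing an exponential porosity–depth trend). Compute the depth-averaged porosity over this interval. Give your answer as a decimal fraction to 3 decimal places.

⟨φ⟩ = (1/(d₂−d₁)) ∫ φ₀ e^(−cd) dd = φ₀·(e^(−c·d₁) − e^(−c·d₂)) / (c·(d₂−d₁))
e^(−0.45×0.5) = 0.7985; e^(−0.45×3.2) = 0.2369
⟨φ⟩ = 0.51 × (0.7985 − 0.2369) / (0.45 × 2.7) = 0.51 × 0.4622 = 0.2357

0.236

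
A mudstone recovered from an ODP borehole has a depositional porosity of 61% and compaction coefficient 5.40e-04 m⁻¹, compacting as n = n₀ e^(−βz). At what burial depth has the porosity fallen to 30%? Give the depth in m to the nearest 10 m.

1310 m

Working in km (1 km = 1000 m; β in km⁻¹ = β in m⁻¹ × 1000):
Invert Athy's law: z = ln(n₀/n) / β
z = ln(0.61/0.3) / 0.54 = ln(2.033) / 0.54 = 0.7097 / 0.54 = 1.314 km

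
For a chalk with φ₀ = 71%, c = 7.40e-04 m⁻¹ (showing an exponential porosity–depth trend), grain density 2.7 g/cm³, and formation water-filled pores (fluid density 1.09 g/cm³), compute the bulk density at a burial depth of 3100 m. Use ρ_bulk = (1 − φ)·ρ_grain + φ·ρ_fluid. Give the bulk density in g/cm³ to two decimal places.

Working in km (1 km = 1000 m; c in km⁻¹ = c in m⁻¹ × 1000):
Porosity at depth: φ = 0.71·exp(−0.74×3.1) = 0.71×0.1009 = 0.0716
Bulk density: ρ_b = (1−φ)ρ_g + φ·ρ_f = 0.9284×2.7 + 0.0716×1.09
       = 2.507 + 0.078 = 2.585 g/cm³

2.58 g/cm³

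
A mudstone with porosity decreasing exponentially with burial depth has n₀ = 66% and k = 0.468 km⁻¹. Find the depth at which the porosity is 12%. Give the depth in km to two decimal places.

3.64 km

Invert Athy's law: z = ln(n₀/n) / k
z = ln(0.66/0.12) / 0.468 = ln(5.5) / 0.468 = 1.7047 / 0.468 = 3.643 km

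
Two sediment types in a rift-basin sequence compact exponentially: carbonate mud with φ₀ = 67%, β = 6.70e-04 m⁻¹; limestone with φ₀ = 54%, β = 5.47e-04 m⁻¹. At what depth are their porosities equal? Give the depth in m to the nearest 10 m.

1750 m

Working in km (1 km = 1000 m; β in km⁻¹ = β in m⁻¹ × 1000):
Set φ₀ₐ e^(−βₐZ) = φ₀ᵦ e^(−βᵦZ) ⇒ ln(φ₀ₐ/φ₀ᵦ) = (βₐ − βᵦ)·Z
Z = ln(0.67/0.54) / (0.67 − 0.547) = 0.2157 / 0.123 = 1.754 km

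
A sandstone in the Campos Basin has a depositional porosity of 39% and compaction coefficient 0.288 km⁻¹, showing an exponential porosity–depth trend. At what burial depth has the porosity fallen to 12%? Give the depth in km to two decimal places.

4.09 km

Invert Athy's law: d = ln(phi₀/phi) / c
d = ln(0.39/0.12) / 0.288 = ln(3.25) / 0.288 = 1.1787 / 0.288 = 4.093 km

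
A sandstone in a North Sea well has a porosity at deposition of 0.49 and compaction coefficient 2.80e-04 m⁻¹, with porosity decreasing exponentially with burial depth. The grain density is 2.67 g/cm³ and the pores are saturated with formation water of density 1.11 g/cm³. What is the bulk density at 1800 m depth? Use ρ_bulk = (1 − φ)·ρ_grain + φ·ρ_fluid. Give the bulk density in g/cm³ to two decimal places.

2.21 g/cm³

Working in km (1 km = 1000 m; c in km⁻¹ = c in m⁻¹ × 1000):
Porosity at depth: n = 0.49·exp(−0.28×1.8) = 0.49×0.6041 = 0.2960
Bulk density: ρ_b = (1−n)ρ_g + n·ρ_f = 0.7040×2.67 + 0.2960×1.11
       = 1.880 + 0.329 = 2.208 g/cm³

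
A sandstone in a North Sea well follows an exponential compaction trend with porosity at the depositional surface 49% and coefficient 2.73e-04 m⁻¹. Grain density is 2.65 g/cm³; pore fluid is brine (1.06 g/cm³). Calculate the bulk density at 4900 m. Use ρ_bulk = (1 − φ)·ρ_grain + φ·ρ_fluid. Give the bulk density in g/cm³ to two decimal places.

2.45 g/cm³

Working in km (1 km = 1000 m; k in km⁻¹ = k in m⁻¹ × 1000):
Porosity at depth: phi = 0.49·exp(−0.273×4.9) = 0.49×0.2624 = 0.1286
Bulk density: ρ_b = (1−phi)ρ_g + phi·ρ_f = 0.8714×2.65 + 0.1286×1.06
       = 2.309 + 0.136 = 2.446 g/cm³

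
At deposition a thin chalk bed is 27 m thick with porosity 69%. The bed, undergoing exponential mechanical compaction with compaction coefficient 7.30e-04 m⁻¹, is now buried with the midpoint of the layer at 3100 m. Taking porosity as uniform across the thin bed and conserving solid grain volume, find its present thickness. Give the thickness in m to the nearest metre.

9 m

Working in km (1 km = 1000 m; k in km⁻¹ = k in m⁻¹ × 1000):
Porosity at 3.1 km: n = 0.69·exp(−0.73×3.1) = 0.0718
Solid-volume conservation: h(1−n) = h₀(1−n₀) ⇒ h = h₀·(1−n₀)/(1−n)
h = 0.027 × (1 − 0.69)/(1 − 0.0718) = 0.027 × 0.3340 = 0.0090 km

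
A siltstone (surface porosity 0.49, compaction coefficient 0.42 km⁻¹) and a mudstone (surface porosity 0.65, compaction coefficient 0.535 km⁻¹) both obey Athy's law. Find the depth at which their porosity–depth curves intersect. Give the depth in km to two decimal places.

2.46 km

Set n₀ₐ e^(−βₐZ) = n₀ᵦ e^(−βᵦZ) ⇒ ln(n₀ₐ/n₀ᵦ) = (βₐ − βᵦ)·Z
Z = ln(0.49/0.65) / (0.42 − 0.535) = -0.2826 / -0.115 = 2.457 km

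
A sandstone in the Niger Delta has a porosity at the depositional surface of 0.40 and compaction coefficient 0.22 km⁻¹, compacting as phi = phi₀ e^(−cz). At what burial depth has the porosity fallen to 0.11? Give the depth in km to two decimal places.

5.87 km

Invert Athy's law: z = ln(phi₀/phi) / c
z = ln(0.4/0.11) / 0.22 = ln(3.636) / 0.22 = 1.2910 / 0.22 = 5.868 km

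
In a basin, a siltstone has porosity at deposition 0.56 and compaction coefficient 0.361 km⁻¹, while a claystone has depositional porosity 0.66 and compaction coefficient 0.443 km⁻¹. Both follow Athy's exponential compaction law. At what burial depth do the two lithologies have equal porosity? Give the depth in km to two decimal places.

Set φ₀ₐ e^(−kₐz) = φ₀ᵦ e^(−kᵦz) ⇒ ln(φ₀ₐ/φ₀ᵦ) = (kₐ − kᵦ)·z
z = ln(0.56/0.66) / (0.361 − 0.443) = -0.1643 / -0.082 = 2.004 km

2.00 km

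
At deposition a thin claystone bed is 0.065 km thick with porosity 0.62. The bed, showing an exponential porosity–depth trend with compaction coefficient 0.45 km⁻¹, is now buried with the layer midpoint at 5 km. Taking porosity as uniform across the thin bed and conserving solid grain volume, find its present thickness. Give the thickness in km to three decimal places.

0.026 km

Porosity at 5 km: phi = 0.62·exp(−0.45×5) = 0.0653
Solid-volume conservation: h(1−phi) = h₀(1−phi₀) ⇒ h = h₀·(1−phi₀)/(1−phi)
h = 0.065 × (1 − 0.62)/(1 − 0.0653) = 0.065 × 0.4066 = 0.0264 km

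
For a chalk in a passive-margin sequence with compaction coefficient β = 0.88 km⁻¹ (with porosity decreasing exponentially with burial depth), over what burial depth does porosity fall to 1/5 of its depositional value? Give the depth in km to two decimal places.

1.83 km

n/n₀ = 1/5 ⇒ exp(−β·d) = 1/5 ⇒ d = ln(5) / β
d = 1.6094 / 0.88 = 1.829 km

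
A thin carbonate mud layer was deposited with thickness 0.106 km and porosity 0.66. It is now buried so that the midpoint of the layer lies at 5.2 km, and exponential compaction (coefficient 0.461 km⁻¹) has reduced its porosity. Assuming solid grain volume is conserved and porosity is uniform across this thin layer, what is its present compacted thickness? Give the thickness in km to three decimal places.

Porosity at 5.2 km: phi = 0.66·exp(−0.461×5.2) = 0.0600
Solid-volume conservation: h(1−phi) = h₀(1−phi₀) ⇒ h = h₀·(1−phi₀)/(1−phi)
h = 0.106 × (1 − 0.66)/(1 − 0.0600) = 0.106 × 0.3617 = 0.0383 km

0.038 km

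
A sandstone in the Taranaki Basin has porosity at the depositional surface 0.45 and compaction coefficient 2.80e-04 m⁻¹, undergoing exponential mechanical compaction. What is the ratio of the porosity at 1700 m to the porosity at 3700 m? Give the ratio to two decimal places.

1.75

Working in km (1 km = 1000 m; k in km⁻¹ = k in m⁻¹ × 1000):
n(d₁)/n(d₂) = e^(−k·d₁)/e^(−k·d₂) = e^{k(d₂−d₁)}
= exp(0.28 × 2) = exp(0.56) = 1.7507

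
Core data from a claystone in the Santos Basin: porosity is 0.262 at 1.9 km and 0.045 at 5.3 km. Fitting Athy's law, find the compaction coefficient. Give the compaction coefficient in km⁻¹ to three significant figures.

0.518 km⁻¹

Athy: phi(Z) = phi₀ e^(−cZ) ⇒ phi₁/phi₂ = e^{c(Z₂−Z₁)} ⇒ c = ln(phi₁/phi₂)/(Z₂−Z₁)
c = ln(0.262/0.045) / (5.3 − 1.9) = ln(5.822) / 3.4 = 1.7617 / 3.4 = 0.5181 km⁻¹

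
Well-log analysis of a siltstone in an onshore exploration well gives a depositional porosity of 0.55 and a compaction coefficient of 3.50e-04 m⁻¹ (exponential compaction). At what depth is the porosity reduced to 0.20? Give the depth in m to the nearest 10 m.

Working in km (1 km = 1000 m; k in km⁻¹ = k in m⁻¹ × 1000):
Invert Athy's law: Z = ln(φ₀/φ) / k
Z = ln(0.55/0.2) / 0.35 = ln(2.75) / 0.35 = 1.0116 / 0.35 = 2.890 km

2890 m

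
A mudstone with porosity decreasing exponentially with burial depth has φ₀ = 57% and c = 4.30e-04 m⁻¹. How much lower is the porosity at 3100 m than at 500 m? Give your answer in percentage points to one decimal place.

Working in km (1 km = 1000 m; c in km⁻¹ = c in m⁻¹ × 1000):
φ(0.5) = 0.57·e^(−0.43×0.5) = 0.4597
φ(3.1) = 0.57·e^(−0.43×3.1) = 0.1503
Δφ = 0.4597 − 0.1503 = 0.3094

30.9 percentage points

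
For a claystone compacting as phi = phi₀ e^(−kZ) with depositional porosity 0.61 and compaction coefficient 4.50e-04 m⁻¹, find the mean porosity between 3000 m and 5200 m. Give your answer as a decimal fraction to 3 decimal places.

Working in km (1 km = 1000 m; k in km⁻¹ = k in m⁻¹ × 1000):
⟨phi⟩ = (1/(Z₂−Z₁)) ∫ phi₀ e^(−kZ) dZ = phi₀·(e^(−k·Z₁) − e^(−k·Z₂)) / (k·(Z₂−Z₁))
e^(−0.45×3) = 0.2592; e^(−0.45×5.2) = 0.0963
⟨phi⟩ = 0.61 × (0.2592 − 0.0963) / (0.45 × 2.2) = 0.61 × 0.1646 = 0.1004

0.100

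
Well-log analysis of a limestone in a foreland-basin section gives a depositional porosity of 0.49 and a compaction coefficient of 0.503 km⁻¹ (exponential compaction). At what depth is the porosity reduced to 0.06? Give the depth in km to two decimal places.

4.18 km

Invert Athy's law: d = ln(n₀/n) / β
d = ln(0.49/0.06) / 0.503 = ln(8.167) / 0.503 = 2.1001 / 0.503 = 4.175 km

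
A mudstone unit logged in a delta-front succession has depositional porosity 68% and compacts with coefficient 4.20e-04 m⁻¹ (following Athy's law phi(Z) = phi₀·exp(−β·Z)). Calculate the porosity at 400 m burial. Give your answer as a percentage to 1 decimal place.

57.5%

Working in km (1 km = 1000 m; β in km⁻¹ = β in m⁻¹ × 1000):
phi = phi₀·exp(−β·Z) = 0.68 × exp(−0.42 × 0.4) = 0.68 × exp(−0.168)
  = 0.68 × 0.8454 = 0.5748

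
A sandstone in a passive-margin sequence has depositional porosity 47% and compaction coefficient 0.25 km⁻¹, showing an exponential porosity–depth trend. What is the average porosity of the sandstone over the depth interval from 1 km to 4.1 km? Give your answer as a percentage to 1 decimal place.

⟨φ⟩ = (1/(d₂−d₁)) ∫ φ₀ e^(−βd) dd = φ₀·(e^(−β·d₁) − e^(−β·d₂)) / (β·(d₂−d₁))
e^(−0.25×1) = 0.7788; e^(−0.25×4.1) = 0.3588
⟨φ⟩ = 0.47 × (0.7788 − 0.3588) / (0.25 × 3.1) = 0.47 × 0.5419 = 0.2547

25.5%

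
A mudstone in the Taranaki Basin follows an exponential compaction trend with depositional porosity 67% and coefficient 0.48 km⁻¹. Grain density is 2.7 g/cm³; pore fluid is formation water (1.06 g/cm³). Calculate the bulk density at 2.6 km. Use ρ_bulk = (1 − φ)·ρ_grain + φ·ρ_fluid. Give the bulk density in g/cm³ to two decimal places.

2.38 g/cm³

Porosity at depth: phi = 0.67·exp(−0.48×2.6) = 0.67×0.2871 = 0.1923
Bulk density: ρ_b = (1−phi)ρ_g + phi·ρ_f = 0.8077×2.7 + 0.1923×1.06
       = 2.181 + 0.204 = 2.385 g/cm³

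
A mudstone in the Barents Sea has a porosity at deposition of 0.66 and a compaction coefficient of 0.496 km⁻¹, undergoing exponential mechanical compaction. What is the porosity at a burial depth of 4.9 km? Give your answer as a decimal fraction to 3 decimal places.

0.058

φ = φ₀·exp(−c·z) = 0.66 × exp(−0.496 × 4.9) = 0.66 × exp(−2.43)
  = 0.66 × 0.0880 = 0.0581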